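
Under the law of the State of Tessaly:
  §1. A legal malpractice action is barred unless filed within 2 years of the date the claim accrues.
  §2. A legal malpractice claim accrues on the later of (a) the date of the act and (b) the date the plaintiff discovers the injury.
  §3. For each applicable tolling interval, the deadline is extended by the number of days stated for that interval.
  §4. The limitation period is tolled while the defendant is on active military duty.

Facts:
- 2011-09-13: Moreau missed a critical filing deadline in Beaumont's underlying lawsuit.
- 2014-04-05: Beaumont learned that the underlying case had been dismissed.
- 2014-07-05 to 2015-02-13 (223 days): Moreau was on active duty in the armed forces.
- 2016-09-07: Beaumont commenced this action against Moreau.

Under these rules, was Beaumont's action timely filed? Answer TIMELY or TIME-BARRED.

Because discovery on 2014-04-05 post-dates the 2011-09-13 act, accrual under the later-of rule falls on 2014-04-05.
The untolled deadline — 2 years after 2014-04-05 — is 2016-04-05.
The defendant's active military service from 2014-07-05 to 2015-02-13 tolled the period for 223 days, extending the deadline to 2016-11-14.
The 2016-09-07 filing precedes the 2016-11-14 deadline; the claim is timely.

TIMELY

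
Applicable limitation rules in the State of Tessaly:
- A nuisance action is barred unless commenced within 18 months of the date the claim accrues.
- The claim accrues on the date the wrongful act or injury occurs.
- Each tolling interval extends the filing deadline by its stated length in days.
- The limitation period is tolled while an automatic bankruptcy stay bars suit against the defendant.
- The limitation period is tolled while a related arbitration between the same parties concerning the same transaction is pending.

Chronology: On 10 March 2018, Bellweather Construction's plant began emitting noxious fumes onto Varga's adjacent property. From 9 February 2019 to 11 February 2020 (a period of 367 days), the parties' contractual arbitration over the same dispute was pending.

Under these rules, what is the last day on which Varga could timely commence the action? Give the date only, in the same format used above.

11 September 2020

The claim accrued on 10 March 2018, when the wrongful act occurred.
The untolled deadline — 18 months after 10 March 2018 — is 10 September 2019.
The period was tolled for 367 days by the pending related arbitration (9 February 2019 to 11 February 2020), pushing the deadline to 11 September 2020.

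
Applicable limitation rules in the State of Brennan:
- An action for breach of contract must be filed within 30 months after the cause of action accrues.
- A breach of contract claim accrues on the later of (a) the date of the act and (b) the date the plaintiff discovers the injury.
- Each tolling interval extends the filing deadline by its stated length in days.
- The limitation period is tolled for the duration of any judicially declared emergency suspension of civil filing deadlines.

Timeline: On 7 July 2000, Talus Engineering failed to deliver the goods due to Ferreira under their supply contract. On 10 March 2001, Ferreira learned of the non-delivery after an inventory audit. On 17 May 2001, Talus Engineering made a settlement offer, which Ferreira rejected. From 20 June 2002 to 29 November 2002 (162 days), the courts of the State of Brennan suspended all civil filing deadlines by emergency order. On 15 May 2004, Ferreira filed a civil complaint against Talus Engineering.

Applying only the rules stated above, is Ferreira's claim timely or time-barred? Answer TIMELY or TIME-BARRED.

TIME-BARRED

Because discovery on 10 March 2001 post-dates the 7 July 2000 act, accrual under the later-of rule falls on 10 March 2001.
30 months from 10 March 2001 is 10 September 2003.
The period was tolled for 162 days by the emergency suspension of filing deadlines (20 June 2002 to 29 November 2002), pushing the deadline to 19 February 2004.
None of the other events listed affects the running of the period under the stated rules.
Ferreira filed on 15 May 2004, after the 19 February 2004 deadline, so the action is time-barred.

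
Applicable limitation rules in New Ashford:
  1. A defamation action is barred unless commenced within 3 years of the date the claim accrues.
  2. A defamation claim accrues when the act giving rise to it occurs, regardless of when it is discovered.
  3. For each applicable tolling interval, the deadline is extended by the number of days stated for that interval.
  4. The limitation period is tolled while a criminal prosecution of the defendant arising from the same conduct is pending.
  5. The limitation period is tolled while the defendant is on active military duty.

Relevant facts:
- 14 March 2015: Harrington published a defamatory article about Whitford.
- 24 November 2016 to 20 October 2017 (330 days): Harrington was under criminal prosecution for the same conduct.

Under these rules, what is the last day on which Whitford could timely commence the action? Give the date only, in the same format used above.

The limitation period began to run on 14 March 2015.
3 years from 14 March 2015 is 14 March 2018.
The pending criminal prosecution from 24 November 2016 to 20 October 2017 tolled the period for 330 days, extending the deadline to 7 February 2019.

7 February 2019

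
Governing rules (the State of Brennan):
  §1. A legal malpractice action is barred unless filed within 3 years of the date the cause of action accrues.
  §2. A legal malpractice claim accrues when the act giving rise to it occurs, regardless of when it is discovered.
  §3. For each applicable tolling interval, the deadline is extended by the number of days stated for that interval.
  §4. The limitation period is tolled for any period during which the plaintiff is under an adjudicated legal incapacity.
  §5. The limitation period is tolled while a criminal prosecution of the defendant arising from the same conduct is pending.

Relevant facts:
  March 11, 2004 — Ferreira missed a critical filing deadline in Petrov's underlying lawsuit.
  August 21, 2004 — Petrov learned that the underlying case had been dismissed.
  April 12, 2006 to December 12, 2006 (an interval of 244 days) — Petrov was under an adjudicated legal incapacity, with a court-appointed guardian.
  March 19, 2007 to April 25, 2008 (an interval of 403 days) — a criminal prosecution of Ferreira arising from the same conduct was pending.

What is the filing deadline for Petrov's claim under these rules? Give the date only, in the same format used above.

Accrual is governed by the date of the act, so the period began to run on March 11, 2004; the later discovery on August 21, 2004 is irrelevant under the stated rule.
3 years from March 11, 2004 is March 11, 2007.
The plaintiff's legal incapacity from April 12, 2006 to December 12, 2006 tolled the period for 244 days, extending the deadline to November 10, 2007.
The period was tolled for 403 days by the pending criminal prosecution (March 19, 2007 to April 25, 2008), pushing the deadline to December 17, 2008.

December 17, 2008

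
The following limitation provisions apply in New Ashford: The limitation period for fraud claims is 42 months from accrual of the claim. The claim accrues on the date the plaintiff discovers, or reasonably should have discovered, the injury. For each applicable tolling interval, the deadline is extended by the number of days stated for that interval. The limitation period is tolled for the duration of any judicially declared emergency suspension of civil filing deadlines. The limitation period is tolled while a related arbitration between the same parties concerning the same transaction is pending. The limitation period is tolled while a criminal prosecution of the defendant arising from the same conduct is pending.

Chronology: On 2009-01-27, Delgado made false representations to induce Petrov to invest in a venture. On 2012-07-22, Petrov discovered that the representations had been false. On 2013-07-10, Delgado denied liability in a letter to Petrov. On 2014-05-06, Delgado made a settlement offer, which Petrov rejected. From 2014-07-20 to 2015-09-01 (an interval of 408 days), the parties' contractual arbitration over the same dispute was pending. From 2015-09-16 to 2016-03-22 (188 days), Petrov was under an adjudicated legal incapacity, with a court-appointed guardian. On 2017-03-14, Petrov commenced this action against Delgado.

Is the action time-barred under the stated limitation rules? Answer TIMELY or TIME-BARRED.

The claim did not accrue until Petrov discovered the injury on 2012-07-22; the 2009-01-27 act date does not start the clock under the stated rule.
Adding the 42 months base period to 2012-07-22 gives a deadline of 2016-01-22, before any tolling.
The period was tolled for 408 days by the pending related arbitration (2014-07-20 to 2015-09-01), pushing the deadline to 2017-03-05.
No stated provision tolls the period for the plaintiff's incapacity, so the interval from 2015-09-16 to 2016-03-22 has no effect on the deadline.
Nothing else in the chronology tolls or restarts the period.
The 2017-03-14 filing falls after the 2017-03-05 deadline; the claim is time-barred.

TIME-BARRED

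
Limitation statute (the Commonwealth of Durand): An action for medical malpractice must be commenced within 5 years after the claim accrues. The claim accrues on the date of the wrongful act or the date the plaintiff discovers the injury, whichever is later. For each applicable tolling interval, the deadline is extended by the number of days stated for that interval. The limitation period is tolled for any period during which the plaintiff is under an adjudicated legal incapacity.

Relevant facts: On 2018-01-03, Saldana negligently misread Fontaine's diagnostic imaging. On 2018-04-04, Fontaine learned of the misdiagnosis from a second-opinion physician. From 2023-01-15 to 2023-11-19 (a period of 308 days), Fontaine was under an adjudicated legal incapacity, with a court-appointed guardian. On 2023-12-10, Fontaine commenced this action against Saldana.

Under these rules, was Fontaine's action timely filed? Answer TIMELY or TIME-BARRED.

TIMELY

Because discovery on 2018-04-04 post-dates the 2018-01-03 act, accrual under the later-of rule falls on 2018-04-04.
Adding the 5 years base period to 2018-04-04 gives a deadline of 2023-04-04, before any tolling.
The plaintiff's legal incapacity from 2023-01-15 to 2023-11-19 tolled the period for 308 days, extending the deadline to 2024-02-06.
The 2023-12-10 filing precedes the 2024-02-06 deadline; the claim is timely.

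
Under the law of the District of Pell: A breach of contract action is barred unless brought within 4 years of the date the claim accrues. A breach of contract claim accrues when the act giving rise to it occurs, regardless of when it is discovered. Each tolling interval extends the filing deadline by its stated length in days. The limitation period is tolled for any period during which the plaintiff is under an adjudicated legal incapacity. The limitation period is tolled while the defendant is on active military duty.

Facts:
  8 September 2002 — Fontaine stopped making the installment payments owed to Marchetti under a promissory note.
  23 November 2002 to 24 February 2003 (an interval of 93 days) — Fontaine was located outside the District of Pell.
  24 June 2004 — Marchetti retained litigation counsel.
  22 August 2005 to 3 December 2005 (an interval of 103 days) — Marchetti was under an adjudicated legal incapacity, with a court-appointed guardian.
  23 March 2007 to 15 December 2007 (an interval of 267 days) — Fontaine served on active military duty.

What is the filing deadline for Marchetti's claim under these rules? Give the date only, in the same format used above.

20 December 2006

The claim accrued on 8 September 2002, when the wrongful act occurred.
Adding the 4 years base period to 8 September 2002 gives a deadline of 8 September 2006, before any tolling.
The period was tolled for 103 days by the plaintiff's legal incapacity (22 August 2005 to 3 December 2005), pushing the deadline to 20 December 2006.
The defendant's active military service from 23 March 2007 to 15 December 2007 began after the period had already run on 20 December 2006, so it has no tolling effect.
No stated provision tolls the period for the defendant's absence, so the interval from 23 November 2002 to 24 February 2003 has no effect on the deadline.
The other events in the timeline have no effect on the limitation period under the stated rules.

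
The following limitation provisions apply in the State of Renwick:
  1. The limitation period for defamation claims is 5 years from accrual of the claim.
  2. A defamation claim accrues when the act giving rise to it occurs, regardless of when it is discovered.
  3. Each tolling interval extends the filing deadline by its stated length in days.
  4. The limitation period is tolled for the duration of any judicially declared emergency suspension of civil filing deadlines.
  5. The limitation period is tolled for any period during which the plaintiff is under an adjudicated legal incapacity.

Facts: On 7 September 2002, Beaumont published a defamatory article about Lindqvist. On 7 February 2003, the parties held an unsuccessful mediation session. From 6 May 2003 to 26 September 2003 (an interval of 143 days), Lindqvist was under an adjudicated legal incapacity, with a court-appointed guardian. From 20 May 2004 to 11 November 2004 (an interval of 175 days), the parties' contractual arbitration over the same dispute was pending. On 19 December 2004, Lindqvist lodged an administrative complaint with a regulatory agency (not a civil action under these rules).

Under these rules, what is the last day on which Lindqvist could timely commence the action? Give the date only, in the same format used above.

The limitation period began to run on 7 September 2002.
Adding the 5 years base period to 7 September 2002 gives a deadline of 7 September 2007, before any tolling.
Because the plaintiff's legal incapacity ran from 6 May 2003 to 26 September 2003, the deadline is extended by 143 days to 28 January 2008.
No stated provision tolls the period for a pending arbitration, so the interval from 20 May 2004 to 11 November 2004 has no effect on the deadline.
The other events in the timeline have no effect on the limitation period under the stated rules.

28 January 2008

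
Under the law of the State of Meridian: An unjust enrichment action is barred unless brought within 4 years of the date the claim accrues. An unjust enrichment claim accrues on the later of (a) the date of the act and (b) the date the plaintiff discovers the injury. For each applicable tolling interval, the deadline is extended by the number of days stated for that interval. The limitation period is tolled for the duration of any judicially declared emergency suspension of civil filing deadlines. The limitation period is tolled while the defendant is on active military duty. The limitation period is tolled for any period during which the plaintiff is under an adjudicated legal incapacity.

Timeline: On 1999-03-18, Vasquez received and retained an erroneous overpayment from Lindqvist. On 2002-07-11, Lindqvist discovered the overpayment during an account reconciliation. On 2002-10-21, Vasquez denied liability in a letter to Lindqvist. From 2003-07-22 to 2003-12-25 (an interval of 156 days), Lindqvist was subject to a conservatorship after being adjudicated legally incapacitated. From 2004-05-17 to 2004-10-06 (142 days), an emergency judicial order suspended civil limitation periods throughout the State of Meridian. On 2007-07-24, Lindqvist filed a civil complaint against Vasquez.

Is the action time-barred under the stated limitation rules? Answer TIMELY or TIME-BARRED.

Taking the later of the act (1999-03-18) and discovery (2002-07-11), the claim accrued on 2002-07-11.
Adding the 4 years base period to 2002-07-11 gives a deadline of 2006-07-11, before any tolling.
Because the plaintiff's legal incapacity ran from 2003-07-22 to 2003-12-25, the deadline is extended by 156 days to 2006-12-14.
The emergency suspension of filing deadlines from 2004-05-17 to 2004-10-06 tolled the period for 142 days, extending the deadline to 2007-05-05.
Nothing else in the chronology tolls or restarts the period.
Filing on 2007-07-24 missed the 2007-05-05 deadline — the action is time-barred.

TIME-BARRED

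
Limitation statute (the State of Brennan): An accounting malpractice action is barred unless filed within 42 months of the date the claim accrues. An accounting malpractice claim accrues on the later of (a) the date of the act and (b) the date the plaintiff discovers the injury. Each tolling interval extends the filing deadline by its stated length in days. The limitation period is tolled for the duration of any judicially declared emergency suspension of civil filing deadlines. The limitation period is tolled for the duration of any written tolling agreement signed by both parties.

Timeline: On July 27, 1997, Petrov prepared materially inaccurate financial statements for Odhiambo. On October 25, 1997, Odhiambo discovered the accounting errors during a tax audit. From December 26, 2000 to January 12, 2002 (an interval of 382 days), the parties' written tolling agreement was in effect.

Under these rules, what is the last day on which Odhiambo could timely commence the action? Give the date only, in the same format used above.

Because discovery on October 25, 1997 post-dates the July 27, 1997 act, accrual under the later-of rule falls on October 25, 1997.
The untolled deadline — 42 months after October 25, 1997 — is April 25, 2001.
The written tolling agreement from December 26, 2000 to January 12, 2002 tolled the period for 382 days, extending the deadline to May 12, 2002.

May 12, 2002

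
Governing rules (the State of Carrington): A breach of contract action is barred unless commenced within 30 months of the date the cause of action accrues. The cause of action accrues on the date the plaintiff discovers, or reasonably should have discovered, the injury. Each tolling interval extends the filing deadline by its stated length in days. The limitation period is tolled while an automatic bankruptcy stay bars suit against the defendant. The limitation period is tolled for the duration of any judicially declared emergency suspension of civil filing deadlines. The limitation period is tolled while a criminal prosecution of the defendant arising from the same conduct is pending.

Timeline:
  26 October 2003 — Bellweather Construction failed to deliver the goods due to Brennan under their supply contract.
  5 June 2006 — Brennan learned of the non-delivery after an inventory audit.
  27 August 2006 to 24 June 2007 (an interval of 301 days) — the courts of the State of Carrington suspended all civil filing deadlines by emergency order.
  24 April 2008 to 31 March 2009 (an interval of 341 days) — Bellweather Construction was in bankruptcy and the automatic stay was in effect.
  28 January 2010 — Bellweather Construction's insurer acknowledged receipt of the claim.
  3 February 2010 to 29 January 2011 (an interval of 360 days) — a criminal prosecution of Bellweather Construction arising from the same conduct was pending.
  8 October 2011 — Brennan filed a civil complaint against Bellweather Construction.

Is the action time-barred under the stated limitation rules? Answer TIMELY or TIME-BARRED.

TIME-BARRED

The claim did not accrue until Brennan discovered the injury on 5 June 2006; the 26 October 2003 act date does not start the clock under the stated rule.
The untolled deadline — 30 months after 5 June 2006 — is 5 December 2008.
The emergency suspension of filing deadlines from 27 August 2006 to 24 June 2007 tolled the period for 301 days, extending the deadline to 2 October 2009.
The automatic bankruptcy stay from 24 April 2008 to 31 March 2009 tolled the period for 341 days, extending the deadline to 8 September 2010.
The period was tolled for 360 days by the pending criminal prosecution (3 February 2010 to 29 January 2011), pushing the deadline to 3 September 2011.
Nothing else in the chronology tolls or restarts the period.
Brennan filed on 8 October 2011, after the 3 September 2011 deadline, so the action is time-barred.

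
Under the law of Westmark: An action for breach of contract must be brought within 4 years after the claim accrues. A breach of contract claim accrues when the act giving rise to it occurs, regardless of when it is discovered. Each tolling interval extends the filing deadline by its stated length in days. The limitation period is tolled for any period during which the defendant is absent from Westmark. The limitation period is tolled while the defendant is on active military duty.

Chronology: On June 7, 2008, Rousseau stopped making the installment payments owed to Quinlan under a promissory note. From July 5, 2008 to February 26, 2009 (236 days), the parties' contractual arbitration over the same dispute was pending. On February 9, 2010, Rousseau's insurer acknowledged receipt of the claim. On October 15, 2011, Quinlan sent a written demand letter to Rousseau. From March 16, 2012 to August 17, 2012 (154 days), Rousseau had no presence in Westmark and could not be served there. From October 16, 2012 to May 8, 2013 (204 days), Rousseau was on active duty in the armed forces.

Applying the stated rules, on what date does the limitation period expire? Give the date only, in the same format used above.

The claim accrued on June 7, 2008, when the wrongful act occurred.
The untolled deadline — 4 years after June 7, 2008 — is June 7, 2012.
The defendant's absence from the jurisdiction from March 16, 2012 to August 17, 2012 tolled the period for 154 days, extending the deadline to November 8, 2012.
The defendant's active military service from October 16, 2012 to May 8, 2013 tolled the period for 204 days, extending the deadline to May 31, 2013.
Although a pending arbitration ran from July 5, 2008 to February 26, 2009, the stated rules do not make that a tolling event, so it is disregarded.
Nothing else in the chronology tolls or restarts the period.

May 31, 2013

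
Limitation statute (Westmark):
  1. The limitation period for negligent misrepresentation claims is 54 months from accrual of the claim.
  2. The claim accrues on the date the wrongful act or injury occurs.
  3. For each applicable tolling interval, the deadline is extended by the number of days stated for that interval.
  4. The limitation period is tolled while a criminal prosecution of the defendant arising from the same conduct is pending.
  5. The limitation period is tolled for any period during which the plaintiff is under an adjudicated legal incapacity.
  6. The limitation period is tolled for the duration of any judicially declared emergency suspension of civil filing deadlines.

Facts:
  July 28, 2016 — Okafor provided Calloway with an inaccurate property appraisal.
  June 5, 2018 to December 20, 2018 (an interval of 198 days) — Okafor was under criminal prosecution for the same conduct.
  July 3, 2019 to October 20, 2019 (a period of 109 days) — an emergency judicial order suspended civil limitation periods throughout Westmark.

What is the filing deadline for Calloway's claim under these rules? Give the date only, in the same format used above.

December 1, 2021

The limitation period began to run on July 28, 2016.
54 months from July 28, 2016 is January 28, 2021.
The period was tolled for 198 days by the pending criminal prosecution (June 5, 2018 to December 20, 2018), pushing the deadline to August 14, 2021.
The emergency suspension of filing deadlines from July 3, 2019 to October 20, 2019 tolled the period for 109 days, extending the deadline to December 1, 2021.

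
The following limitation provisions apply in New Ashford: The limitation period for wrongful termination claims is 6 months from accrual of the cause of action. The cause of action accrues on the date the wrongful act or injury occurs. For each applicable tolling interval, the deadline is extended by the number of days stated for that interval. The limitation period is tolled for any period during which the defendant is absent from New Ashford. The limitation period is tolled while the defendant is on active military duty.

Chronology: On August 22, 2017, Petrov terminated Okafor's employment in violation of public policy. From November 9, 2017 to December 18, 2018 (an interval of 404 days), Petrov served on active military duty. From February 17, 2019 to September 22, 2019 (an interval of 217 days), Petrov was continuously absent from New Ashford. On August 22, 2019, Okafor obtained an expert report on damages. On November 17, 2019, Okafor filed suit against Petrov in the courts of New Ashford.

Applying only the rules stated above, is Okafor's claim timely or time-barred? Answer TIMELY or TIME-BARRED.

The cause of action accrued on August 22, 2017, the date of the act.
6 months from August 22, 2017 is February 22, 2018.
The defendant's active military service from November 9, 2017 to December 18, 2018 tolled the period for 404 days, extending the deadline to April 2, 2019.
The period was tolled for 217 days by the defendant's absence from the jurisdiction (February 17, 2019 to September 22, 2019), pushing the deadline to November 5, 2019.
Nothing else in the chronology tolls or restarts the period.
The November 17, 2019 filing falls after the November 5, 2019 deadline; the claim is time-barred.

TIME-BARRED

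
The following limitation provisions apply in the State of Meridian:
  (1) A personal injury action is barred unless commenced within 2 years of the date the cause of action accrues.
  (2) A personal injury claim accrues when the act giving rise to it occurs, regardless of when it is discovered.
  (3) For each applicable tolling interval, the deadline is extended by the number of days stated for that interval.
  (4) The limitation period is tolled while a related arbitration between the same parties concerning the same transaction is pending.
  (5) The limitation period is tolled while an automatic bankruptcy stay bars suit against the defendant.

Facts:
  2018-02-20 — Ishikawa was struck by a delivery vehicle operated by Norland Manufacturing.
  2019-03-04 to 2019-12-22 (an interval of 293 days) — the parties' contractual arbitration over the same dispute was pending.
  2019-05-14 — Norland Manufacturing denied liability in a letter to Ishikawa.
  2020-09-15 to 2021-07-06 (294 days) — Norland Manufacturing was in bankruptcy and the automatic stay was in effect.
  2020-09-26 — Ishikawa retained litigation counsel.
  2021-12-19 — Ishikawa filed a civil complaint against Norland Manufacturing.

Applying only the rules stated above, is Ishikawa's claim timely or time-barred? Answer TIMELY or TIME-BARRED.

TIME-BARRED

The claim accrued on 2018-02-20, when the wrongful act occurred.
The untolled deadline — 2 years after 2018-02-20 — is 2020-02-20.
Because the pending related arbitration ran from 2019-03-04 to 2019-12-22, the deadline is extended by 293 days to 2020-12-09.
Because the automatic bankruptcy stay ran from 2020-09-15 to 2021-07-06, the deadline is extended by 294 days to 2021-09-29.
The other events in the timeline have no effect on the limitation period under the stated rules.
The 2021-12-19 filing falls after the 2021-09-29 deadline; the claim is time-barred.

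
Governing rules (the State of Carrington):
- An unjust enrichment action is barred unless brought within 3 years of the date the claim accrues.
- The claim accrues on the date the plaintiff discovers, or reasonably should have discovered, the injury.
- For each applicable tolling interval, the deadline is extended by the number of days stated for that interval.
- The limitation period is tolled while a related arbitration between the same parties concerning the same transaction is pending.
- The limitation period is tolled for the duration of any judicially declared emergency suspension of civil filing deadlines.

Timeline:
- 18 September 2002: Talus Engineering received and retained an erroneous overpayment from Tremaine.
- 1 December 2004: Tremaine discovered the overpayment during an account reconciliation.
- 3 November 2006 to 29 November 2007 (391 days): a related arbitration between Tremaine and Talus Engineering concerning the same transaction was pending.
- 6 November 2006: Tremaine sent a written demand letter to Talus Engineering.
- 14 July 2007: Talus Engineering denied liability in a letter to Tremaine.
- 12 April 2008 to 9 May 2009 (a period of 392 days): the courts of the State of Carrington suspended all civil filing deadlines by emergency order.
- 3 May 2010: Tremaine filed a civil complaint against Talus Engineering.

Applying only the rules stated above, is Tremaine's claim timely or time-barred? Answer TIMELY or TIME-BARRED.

Under the discovery rule, the claim accrued on 1 December 2004, when Tremaine discovered the injury — not on the 18 September 2002 date of the underlying act.
3 years from 1 December 2004 is 1 December 2007.
The pending related arbitration from 3 November 2006 to 29 November 2007 tolled the period for 391 days, extending the deadline to 26 December 2008.
Because the emergency suspension of filing deadlines ran from 12 April 2008 to 9 May 2009, the deadline is extended by 392 days to 22 January 2010.
None of the other events listed affects the running of the period under the stated rules.
Tremaine filed on 3 May 2010, after the 22 January 2010 deadline, so the action is time-barred.

TIME-BARRED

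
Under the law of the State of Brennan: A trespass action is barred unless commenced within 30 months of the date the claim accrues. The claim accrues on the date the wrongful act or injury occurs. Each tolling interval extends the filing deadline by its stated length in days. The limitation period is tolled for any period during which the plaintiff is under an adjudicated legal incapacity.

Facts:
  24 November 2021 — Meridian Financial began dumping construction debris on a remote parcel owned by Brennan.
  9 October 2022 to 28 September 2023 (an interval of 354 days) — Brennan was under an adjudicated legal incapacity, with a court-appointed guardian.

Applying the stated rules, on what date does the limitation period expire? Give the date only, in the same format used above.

13 May 2025

The claim accrued on 24 November 2021, the date of the act.
Adding the 30 months base period to 24 November 2021 gives a deadline of 24 May 2024, before any tolling.
The period was tolled for 354 days by the plaintiff's legal incapacity (9 October 2022 to 28 September 2023), pushing the deadline to 13 May 2025.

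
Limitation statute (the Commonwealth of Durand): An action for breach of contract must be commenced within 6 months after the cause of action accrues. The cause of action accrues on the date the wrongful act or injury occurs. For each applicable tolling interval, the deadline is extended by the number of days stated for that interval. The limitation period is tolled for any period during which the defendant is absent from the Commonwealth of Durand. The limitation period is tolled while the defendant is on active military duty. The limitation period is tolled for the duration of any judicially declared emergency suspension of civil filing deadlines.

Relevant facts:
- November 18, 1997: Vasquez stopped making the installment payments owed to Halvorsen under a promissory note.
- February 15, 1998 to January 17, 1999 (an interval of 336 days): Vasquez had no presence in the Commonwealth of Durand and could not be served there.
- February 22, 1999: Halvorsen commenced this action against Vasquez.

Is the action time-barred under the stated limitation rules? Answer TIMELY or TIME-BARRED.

The cause of action accrued on November 18, 1997, the date of the act.
6 months from November 18, 1997 is May 18, 1998.
The defendant's absence from the jurisdiction from February 15, 1998 to January 17, 1999 tolled the period for 336 days, extending the deadline to April 19, 1999.
The February 22, 1999 filing precedes the April 19, 1999 deadline; the claim is timely.

TIMELY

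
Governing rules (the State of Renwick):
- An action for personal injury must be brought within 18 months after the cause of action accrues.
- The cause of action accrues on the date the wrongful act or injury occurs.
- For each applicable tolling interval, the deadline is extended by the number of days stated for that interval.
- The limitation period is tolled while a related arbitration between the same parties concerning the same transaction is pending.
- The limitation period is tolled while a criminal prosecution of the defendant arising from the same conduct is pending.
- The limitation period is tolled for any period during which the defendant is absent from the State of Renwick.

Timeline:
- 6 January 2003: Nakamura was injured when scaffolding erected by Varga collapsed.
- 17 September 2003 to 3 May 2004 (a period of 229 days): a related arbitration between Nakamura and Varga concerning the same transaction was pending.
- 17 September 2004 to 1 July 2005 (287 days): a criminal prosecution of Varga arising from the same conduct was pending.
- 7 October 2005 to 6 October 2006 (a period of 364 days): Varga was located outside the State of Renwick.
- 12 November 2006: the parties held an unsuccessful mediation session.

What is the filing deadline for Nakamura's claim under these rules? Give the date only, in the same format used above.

3 December 2006

The cause of action accrued on 6 January 2003, the date of the act.
The untolled deadline — 18 months after 6 January 2003 — is 6 July 2004.
Because the pending related arbitration ran from 17 September 2003 to 3 May 2004, the deadline is extended by 229 days to 20 February 2005.
The period was tolled for 287 days by the pending criminal prosecution (17 September 2004 to 1 July 2005), pushing the deadline to 4 December 2005.
The period was tolled for 364 days by the defendant's absence from the jurisdiction (7 October 2005 to 6 October 2006), pushing the deadline to 3 December 2006.
Nothing else in the chronology tolls or restarts the period.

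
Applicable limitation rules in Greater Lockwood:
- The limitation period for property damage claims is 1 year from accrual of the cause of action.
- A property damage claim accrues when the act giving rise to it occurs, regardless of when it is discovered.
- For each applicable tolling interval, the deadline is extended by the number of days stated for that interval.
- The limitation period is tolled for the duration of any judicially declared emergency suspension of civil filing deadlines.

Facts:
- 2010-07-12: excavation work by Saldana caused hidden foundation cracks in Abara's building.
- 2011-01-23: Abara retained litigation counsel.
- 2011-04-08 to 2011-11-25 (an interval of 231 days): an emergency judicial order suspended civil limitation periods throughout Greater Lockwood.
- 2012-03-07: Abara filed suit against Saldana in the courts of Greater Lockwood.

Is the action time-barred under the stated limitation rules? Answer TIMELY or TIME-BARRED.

The limitation period began to run on 2010-07-12.
Adding the 1 year base period to 2010-07-12 gives a deadline of 2011-07-12, before any tolling.
Because the emergency suspension of filing deadlines ran from 2011-04-08 to 2011-11-25, the deadline is extended by 231 days to 2012-02-28.
The other events in the timeline have no effect on the limitation period under the stated rules.
Filing on 2012-03-07 missed the 2012-02-28 deadline — the action is time-barred.

TIME-BARRED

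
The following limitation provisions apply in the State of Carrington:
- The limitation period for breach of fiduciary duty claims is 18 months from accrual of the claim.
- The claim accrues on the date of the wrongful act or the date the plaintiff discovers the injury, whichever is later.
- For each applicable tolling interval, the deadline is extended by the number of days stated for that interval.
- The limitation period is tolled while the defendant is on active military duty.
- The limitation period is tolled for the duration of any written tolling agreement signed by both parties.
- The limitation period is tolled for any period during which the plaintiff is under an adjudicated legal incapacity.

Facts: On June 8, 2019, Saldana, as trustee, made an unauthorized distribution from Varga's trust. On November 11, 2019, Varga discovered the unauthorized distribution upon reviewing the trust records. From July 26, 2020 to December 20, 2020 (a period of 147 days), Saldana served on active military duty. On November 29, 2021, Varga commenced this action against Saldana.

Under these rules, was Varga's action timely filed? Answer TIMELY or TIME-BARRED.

TIME-BARRED

The claim accrued on November 11, 2019 — the later of the June 8, 2019 act and the November 11, 2019 discovery.
Adding the 18 months base period to November 11, 2019 gives a deadline of May 11, 2021, before any tolling.
The defendant's active military service from July 26, 2020 to December 20, 2020 tolled the period for 147 days, extending the deadline to October 5, 2021.
Filing on November 29, 2021 missed the October 5, 2021 deadline — the action is time-barred.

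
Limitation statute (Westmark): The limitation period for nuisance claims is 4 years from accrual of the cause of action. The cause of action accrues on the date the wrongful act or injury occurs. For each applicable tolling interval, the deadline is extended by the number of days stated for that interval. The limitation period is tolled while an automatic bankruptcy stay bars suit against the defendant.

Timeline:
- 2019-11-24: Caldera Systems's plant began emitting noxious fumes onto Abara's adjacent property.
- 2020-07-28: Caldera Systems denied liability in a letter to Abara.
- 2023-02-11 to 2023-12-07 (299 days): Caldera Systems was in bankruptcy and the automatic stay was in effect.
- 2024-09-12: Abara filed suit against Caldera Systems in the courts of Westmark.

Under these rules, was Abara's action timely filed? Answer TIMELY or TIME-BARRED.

TIMELY

The claim accrued on 2019-11-24, when the wrongful act occurred.
4 years from 2019-11-24 is 2023-11-24.
Because the automatic bankruptcy stay ran from 2023-02-11 to 2023-12-07, the deadline is extended by 299 days to 2024-09-18.
None of the other events listed affects the running of the period under the stated rules.
Filing on 2024-09-12 beat the 2024-09-18 deadline — the action is timely.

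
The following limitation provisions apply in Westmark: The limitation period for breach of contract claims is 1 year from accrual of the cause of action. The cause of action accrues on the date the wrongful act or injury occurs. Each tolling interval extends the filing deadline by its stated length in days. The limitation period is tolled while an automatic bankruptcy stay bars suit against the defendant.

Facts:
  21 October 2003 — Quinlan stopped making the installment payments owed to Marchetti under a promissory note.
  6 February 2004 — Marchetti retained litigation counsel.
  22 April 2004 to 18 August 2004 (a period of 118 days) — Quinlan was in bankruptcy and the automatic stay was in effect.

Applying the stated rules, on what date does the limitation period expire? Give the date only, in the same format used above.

The limitation period began to run on 21 October 2003.
1 year from 21 October 2003 is 21 October 2004.
The period was tolled for 118 days by the automatic bankruptcy stay (22 April 2004 to 18 August 2004), pushing the deadline to 16 February 2005.
None of the other events listed affects the running of the period under the stated rules.

16 February 2005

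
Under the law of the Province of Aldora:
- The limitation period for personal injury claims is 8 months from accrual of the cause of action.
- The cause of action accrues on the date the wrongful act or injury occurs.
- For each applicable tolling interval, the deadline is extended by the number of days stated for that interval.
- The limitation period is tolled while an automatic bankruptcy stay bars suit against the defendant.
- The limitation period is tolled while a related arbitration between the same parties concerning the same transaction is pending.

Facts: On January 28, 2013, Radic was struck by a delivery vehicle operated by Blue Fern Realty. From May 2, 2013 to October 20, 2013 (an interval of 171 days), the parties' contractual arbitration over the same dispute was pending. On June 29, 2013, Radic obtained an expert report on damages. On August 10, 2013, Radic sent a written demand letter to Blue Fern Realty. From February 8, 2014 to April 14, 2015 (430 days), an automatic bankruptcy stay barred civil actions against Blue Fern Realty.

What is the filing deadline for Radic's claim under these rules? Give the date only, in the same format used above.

May 22, 2015

The claim accrued on January 28, 2013, when the wrongful act occurred.
8 months from January 28, 2013 is September 28, 2013.
The pending related arbitration from May 2, 2013 to October 20, 2013 tolled the period for 171 days, extending the deadline to March 18, 2014.
Because the automatic bankruptcy stay ran from February 8, 2014 to April 14, 2015, the deadline is extended by 430 days to May 22, 2015.
Nothing else in the chronology tolls or restarts the period.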